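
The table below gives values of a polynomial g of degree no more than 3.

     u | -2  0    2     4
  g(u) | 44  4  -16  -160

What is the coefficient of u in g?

Write g(u) = au^3 + bu^2 + cu + d. Substituting each data point gives a linear system:
  -8a + 4b - 2c + d = 44
  d = 4
  8a + 4b + 2c + d = -16
  64a + 16b + 4c + d = -160
Solving the system yields a = -3, b = 5/2, c = -3, d = 4.
So g(u) = -3u^3 + (5/2)u^2 - 3u + 4.
The coefficient of u is -3.

-3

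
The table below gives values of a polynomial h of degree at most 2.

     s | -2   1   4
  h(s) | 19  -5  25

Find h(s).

h(s) = 3s^2 - 5s - 3

Write h(s) = as^2 + bs + c. Substituting each data point gives a linear system:
  4a - 2b + c = 19
  a + b + c = -5
  16a + 4b + c = 25
Solving the system yields a = 3, b = -5, c = -3.
So h(s) = 3s^2 - 5s - 3.
Check: h(-2) = 19. ✓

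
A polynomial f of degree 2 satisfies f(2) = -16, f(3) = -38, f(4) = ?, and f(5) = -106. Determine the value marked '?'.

-68

The 3 known points determine the degree-2 polynomial uniquely.
Write f(s) = as^2 + bs + c. Substituting each data point gives a linear system:
  4a + 2b + c = -16
  9a + 3b + c = -38
  25a + 5b + c = -106
Solving the system yields a = -4, b = -2, c = 4.
So f(s) = -4s² - 2s + 4.
Then f(4) = -68.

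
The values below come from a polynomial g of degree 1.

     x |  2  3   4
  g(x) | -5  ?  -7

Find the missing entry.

On equispaced nodes a degree-1 polynomial has vanishing second forward difference, so
  g(2) - 2·g(3) + g(4) = 0.
Substituting the known values and solving for g(3):
  -2·g(3) = 12
  g(3) = -6.

-6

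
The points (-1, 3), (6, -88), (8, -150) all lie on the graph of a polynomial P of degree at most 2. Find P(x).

Using the Lagrange interpolation formula with nodes -1, 6, 8:
  L_0(x) = (x - 6)(x - 8) / 63
  L_1(x) = (x + 1)(x - 8) / -14
  L_2(x) = (x + 1)(x - 6) / 18
Then P(x) = 3·L_0(x) - 88·L_1(x) - 150·L_2(x).
Expanding and collecting terms gives P(x) = -2x^2 - 3x + 2.
Check: P(6) = -88. ✓

P(x) = -2x^2 - 3x + 2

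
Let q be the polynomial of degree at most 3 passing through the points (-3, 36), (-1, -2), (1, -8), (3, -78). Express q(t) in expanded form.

q(t) = -2t^3 - 2t^2 - t - 3

Using the Lagrange interpolation formula with nodes -3, -1, 1, 3:
  L_0(t) = (t + 1)(t - 1)(t - 3) / -48
  L_1(t) = (t + 3)(t - 1)(t - 3) / 16
  L_2(t) = (t + 3)(t + 1)(t - 3) / -16
  L_3(t) = (t + 3)(t + 1)(t - 1) / 48
Then q(t) = 36·L_0(t) - 2·L_1(t) - 8·L_2(t) - 78·L_3(t).
Expanding and collecting terms gives q(t) = -2t³ - 2t² - t - 3.
Check: q(-3) = 36. ✓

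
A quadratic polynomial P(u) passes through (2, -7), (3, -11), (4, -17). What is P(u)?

P(u) = -u^2 + u - 5

Using the Lagrange interpolation formula with nodes 2, 3, 4:
  L_0(u) = (u - 3)(u - 4) / 2
  L_1(u) = (u - 2)(u - 4) / -1
  L_2(u) = (u - 2)(u - 3) / 2
Then P(u) = -7·L_0(u) - 11·L_1(u) - 17·L_2(u).
Expanding and collecting terms gives P(u) = -u² + u - 5.
Check: P(2) = -7. ✓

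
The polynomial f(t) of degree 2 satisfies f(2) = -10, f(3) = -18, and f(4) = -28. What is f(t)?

f(t) = -t^2 - 3t

Using the Lagrange interpolation formula with nodes 2, 3, 4:
  L_0(t) = (t - 3)(t - 4) / 2
  L_1(t) = (t - 2)(t - 4) / -1
  L_2(t) = (t - 2)(t - 3) / 2
Then f(t) = -10·L_0(t) - 18·L_1(t) - 28·L_2(t).
Expanding and collecting terms gives f(t) = -t^2 - 3t.
Check: f(2) = -10. ✓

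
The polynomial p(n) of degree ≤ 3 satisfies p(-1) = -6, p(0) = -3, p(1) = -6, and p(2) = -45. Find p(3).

Write p(n) = an^3 + bn^2 + cn + d. Substituting each data point gives a linear system:
  -a + b - c + d = -6
  d = -3
  a + b + c + d = -6
  8a + 4b + 2c + d = -45
Solving the system yields a = -5, b = -3, c = 5, d = -3.
So p(n) = -5n³ - 3n² + 5n - 3.
Then p(3) = -150.

-150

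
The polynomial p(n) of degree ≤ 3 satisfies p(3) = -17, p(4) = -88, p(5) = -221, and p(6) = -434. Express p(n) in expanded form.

Using the Lagrange interpolation formula with nodes 3, 4, 5, 6:
  L_0(n) = (n - 4)(n - 5)(n - 6) / -6
  L_1(n) = (n - 3)(n - 5)(n - 6) / 2
  L_2(n) = (n - 3)(n - 4)(n - 6) / -2
  L_3(n) = (n - 3)(n - 4)(n - 5) / 6
Then p(n) = -17·L_0(n) - 88·L_1(n) - 221·L_2(n) - 434·L_3(n).
Expanding and collecting terms gives p(n) = -3n^3 + 5n^2 + 5n + 4.
Check: p(6) = -434. ✓

p(n) = -3n^3 + 5n^2 + 5n + 4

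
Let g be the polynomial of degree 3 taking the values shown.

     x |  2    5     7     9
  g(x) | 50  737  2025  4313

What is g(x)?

Using the Lagrange interpolation formula with nodes 2, 5, 7, 9:
  L_0(x) = (x - 5)(x - 7)(x - 9) / -105
  L_1(x) = (x - 2)(x - 7)(x - 9) / 24
  L_2(x) = (x - 2)(x - 5)(x - 9) / -20
  L_3(x) = (x - 2)(x - 5)(x - 7) / 56
Then g(x) = 50·L_0(x) + 737·L_1(x) + 2025·L_2(x) + 4313·L_3(x).
Expanding and collecting terms gives g(x) = 6x³ - x² + 2x + 2.
Check: g(2) = 50. ✓

g(x) = 6x^3 - x^2 + 2x + 2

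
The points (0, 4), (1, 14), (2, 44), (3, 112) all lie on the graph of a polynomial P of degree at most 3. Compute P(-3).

-86

Write P(s) = as^3 + bs^2 + cs + d. Substituting each data point gives a linear system:
  d = 4
  a + b + c + d = 14
  8a + 4b + 2c + d = 44
  27a + 9b + 3c + d = 112
Solving the system yields a = 3, b = 1, c = 6, d = 4.
So P(s) = 3s³ + s² + 6s + 4.
Then P(-3) = -86.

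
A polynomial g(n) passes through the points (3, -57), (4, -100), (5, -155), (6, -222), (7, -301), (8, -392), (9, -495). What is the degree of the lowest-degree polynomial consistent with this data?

2

Forward differences of the values at n = 3, 4, 5, 6, 7, 8, 9:
  g  : -57  -100  -155  -222  -301  -392  -495
  Δ  : -43  -55  -67  -79  -91  -103
  Δ^2: -12  -12  -12  -12  -12
  Δ^3: 0  0  0  0
  Δ^4: 0  0  0
  Δ^5: 0  0
  Δ^6: 0
The second differences are constant (-12) and nonzero, while all higher differences vanish, so the minimal degree is 2.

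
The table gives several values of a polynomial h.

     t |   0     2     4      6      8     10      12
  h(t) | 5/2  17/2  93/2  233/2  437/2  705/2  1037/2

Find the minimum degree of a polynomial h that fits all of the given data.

Forward differences of the values at t = 0, 2, 4, 6, 8, 10, 12:
  h  : 5/2  17/2  93/2  233/2  437/2  705/2  1037/2
  Δ  : 6  38  70  102  134  166
  Δ^2: 32  32  32  32  32
  Δ^3: 0  0  0  0
  Δ^4: 0  0  0
  Δ^5: 0  0
  Δ^6: 0
The second differences are constant (32) and nonzero, while all higher differences vanish, so the minimal degree is 2.

2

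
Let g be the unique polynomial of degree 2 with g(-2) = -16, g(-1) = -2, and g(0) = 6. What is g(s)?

g(s) = -3s^2 + 5s + 6

Write g(s) = as^2 + bs + c. Substituting each data point gives a linear system:
  4a - 2b + c = -16
  a - b + c = -2
  c = 6
Solving the system yields a = -3, b = 5, c = 6.
So g(s) = -3s² + 5s + 6.
Check: g(-1) = -2. ✓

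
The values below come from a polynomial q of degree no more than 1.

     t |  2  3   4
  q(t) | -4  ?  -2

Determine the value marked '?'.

On equispaced nodes a degree-1 polynomial has vanishing second forward difference, so
  q(2) - 2·q(3) + q(4) = 0.
Substituting the known values and solving for q(3):
  -2·q(3) = 6
  q(3) = -3.

-3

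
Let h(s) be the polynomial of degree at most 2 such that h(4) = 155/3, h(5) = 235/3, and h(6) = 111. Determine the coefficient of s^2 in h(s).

Write h(s) = as^2 + bs + c. Substituting each data point gives a linear system:
  16a + 4b + c = 155/3
  25a + 5b + c = 235/3
  36a + 6b + c = 111
Solving the system yields a = 3, b = -1/3, c = 5.
So h(s) = 3s² - (1/3)s + 5.
The leading coefficient is 3.

3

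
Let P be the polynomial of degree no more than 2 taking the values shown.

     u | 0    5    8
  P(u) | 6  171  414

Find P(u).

P(u) = 6u^2 + 3u + 6

Using the Lagrange interpolation formula with nodes 0, 5, 8:
  L_0(u) = (u - 5)(u - 8) / 40
  L_1(u) = u(u - 8) / -15
  L_2(u) = u(u - 5) / 24
Then P(u) = 6·L_0(u) + 171·L_1(u) + 414·L_2(u).
Expanding and collecting terms gives P(u) = 6u^2 + 3u + 6.
Check: P(0) = 6. ✓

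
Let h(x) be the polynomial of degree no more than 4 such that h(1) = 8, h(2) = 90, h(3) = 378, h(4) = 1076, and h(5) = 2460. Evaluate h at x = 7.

Using the Lagrange interpolation formula with nodes 1, 2, 3, 4, 5:
  L_0(x) = (x - 2)(x - 3)(x - 4)(x - 5) / 24
  L_1(x) = (x - 1)(x - 3)(x - 4)(x - 5) / -6
  L_2(x) = (x - 1)(x - 2)(x - 4)(x - 5) / 4
  L_3(x) = (x - 1)(x - 2)(x - 3)(x - 5) / -6
  L_4(x) = (x - 1)(x - 2)(x - 3)(x - 4) / 24
Then h(x) = 8·L_0(x) + 90·L_1(x) + 378·L_2(x) + 1076·L_3(x) + 2460·L_4(x).
Expanding and collecting terms gives h(x) = 3x^4 + 4x^3 + 4x^2 - 3x.
Evaluating at x = 7: h(7) = 8750.

8750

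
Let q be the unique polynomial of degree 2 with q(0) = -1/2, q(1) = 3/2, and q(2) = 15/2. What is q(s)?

q(s) = 2s^2 - 1/2

Using the Lagrange interpolation formula with nodes 0, 1, 2:
  L_0(s) = (s - 1)(s - 2) / 2
  L_1(s) = s(s - 2) / -1
  L_2(s) = s(s - 1) / 2
Then q(s) = -1/2·L_0(s) + 3/2·L_1(s) + 15/2·L_2(s).
Expanding and collecting terms gives q(s) = 2s^2 - 1/2.
Check: q(1) = 3/2. ✓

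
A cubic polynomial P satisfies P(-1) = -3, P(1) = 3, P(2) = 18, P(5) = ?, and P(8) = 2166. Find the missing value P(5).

The 4 known points determine the degree-3 polynomial uniquely.
Write P(u) = au^3 + bu^2 + cu + d. Substituting each data point gives a linear system:
  -a + b - c + d = -3
  a + b + c + d = 3
  8a + 4b + 2c + d = 18
  512a + 64b + 8c + d = 2166
Solving the system yields a = 5, b = -6, c = -2, d = 6.
So P(u) = 5u³ - 6u² - 2u + 6.
Then P(5) = 471.

471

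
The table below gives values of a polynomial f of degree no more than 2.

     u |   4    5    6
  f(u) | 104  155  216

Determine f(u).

f(u) = 5u^2 + 6u

Using the Lagrange interpolation formula with nodes 4, 5, 6:
  L_0(u) = (u - 5)(u - 6) / 2
  L_1(u) = (u - 4)(u - 6) / -1
  L_2(u) = (u - 4)(u - 5) / 2
Then f(u) = 104·L_0(u) + 155·L_1(u) + 216·L_2(u).
Expanding and collecting terms gives f(u) = 5u^2 + 6u.
Check: f(6) = 216. ✓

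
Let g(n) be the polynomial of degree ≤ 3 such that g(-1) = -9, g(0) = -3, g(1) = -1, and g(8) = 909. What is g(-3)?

Write g(n) = an^3 + bn^2 + cn + d. Substituting each data point gives a linear system:
  -a + b - c + d = -9
  d = -3
  a + b + c + d = -1
  512a + 64b + 8c + d = 909
Solving the system yields a = 2, b = -2, c = 2, d = -3.
So g(n) = 2n³ - 2n² + 2n - 3.
Then g(-3) = -81.

-81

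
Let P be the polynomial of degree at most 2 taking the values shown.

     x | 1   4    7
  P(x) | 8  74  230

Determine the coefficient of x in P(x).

Write P(x) = ax^2 + bx + c. Substituting each data point gives a linear system:
  a + b + c = 8
  16a + 4b + c = 74
  49a + 7b + c = 230
Solving the system yields a = 5, b = -3, c = 6.
So P(x) = 5x² - 3x + 6.
The coefficient of x is -3.

-3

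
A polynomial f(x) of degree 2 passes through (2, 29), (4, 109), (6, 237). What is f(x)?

Using the Lagrange interpolation formula with nodes 2, 4, 6:
  L_0(x) = (x - 4)(x - 6) / 8
  L_1(x) = (x - 2)(x - 6) / -4
  L_2(x) = (x - 2)(x - 4) / 8
Then f(x) = 29·L_0(x) + 109·L_1(x) + 237·L_2(x).
Expanding and collecting terms gives f(x) = 6x² + 4x - 3.
Check: f(4) = 109. ✓

f(x) = 6x^2 + 4x - 3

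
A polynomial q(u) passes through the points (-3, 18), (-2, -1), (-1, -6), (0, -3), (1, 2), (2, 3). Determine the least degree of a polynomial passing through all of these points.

Forward differences of the values at u = -3, -2, -1, 0, 1, 2:
  q  : 18  -1  -6  -3  2  3
  Δ  : -19  -5  3  5  1
  Δ^2: 14  8  2  -4
  Δ^3: -6  -6  -6
  Δ^4: 0  0
  Δ^5: 0
The third differences are constant (-6) and nonzero, while all higher differences vanish, so the minimal degree is 3.

3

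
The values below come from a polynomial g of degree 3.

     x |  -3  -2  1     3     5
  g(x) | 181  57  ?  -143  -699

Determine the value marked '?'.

-3

The 4 known points determine the degree-3 polynomial uniquely.
Write g(x) = ax^3 + bx^2 + cx + d. Substituting each data point gives a linear system:
  -27a + 9b - 3c + d = 181
  -8a + 4b - 2c + d = 57
  27a + 9b + 3c + d = -143
  125a + 25b + 5c + d = -699
Solving the system yields a = -6, b = 2, c = 0, d = 1.
So g(x) = -6x³ + 2x² + 1.
Then g(1) = -3.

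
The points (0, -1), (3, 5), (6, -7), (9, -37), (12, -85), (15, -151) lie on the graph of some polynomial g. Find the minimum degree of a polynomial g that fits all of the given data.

2

Forward differences of the values at u = 0, 3, 6, 9, 12, 15:
  g  : -1  5  -7  -37  -85  -151
  Δ  : 6  -12  -30  -48  -66
  Δ^2: -18  -18  -18  -18
  Δ^3: 0  0  0
  Δ^4: 0  0
  Δ^5: 0
The second differences are constant (-18) and nonzero, while all higher differences vanish, so the minimal degree is 2.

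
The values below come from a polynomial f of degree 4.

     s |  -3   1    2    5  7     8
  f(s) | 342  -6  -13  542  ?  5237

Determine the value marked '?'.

2832

The 5 known points determine the degree-4 polynomial uniquely.
Write f(s) = as^4 + bs^3 + cs^2 + ds + e. Substituting each data point gives a linear system:
  81a - 27b + 9c - 3d + e = 342
  a + b + c + d + e = -6
  16a + 8b + 4c + 2d + e = -13
  625a + 125b + 25c + 5d + e = 542
  4096a + 512b + 64c + 8d + e = 5237
Solving the system yields a = 2, b = -6, c = 2, d = -1, e = -3.
So f(s) = 2s^4 - 6s^3 + 2s^2 - s - 3.
Then f(7) = 2832.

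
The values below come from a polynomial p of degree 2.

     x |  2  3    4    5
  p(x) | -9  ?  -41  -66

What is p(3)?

The 3 known points determine the degree-2 polynomial uniquely.
Write p(x) = ax^2 + bx + c. Substituting each data point gives a linear system:
  4a + 2b + c = -9
  16a + 4b + c = -41
  25a + 5b + c = -66
Solving the system yields a = -3, b = 2, c = -1.
So p(x) = -3x² + 2x - 1.
Then p(3) = -22.

-22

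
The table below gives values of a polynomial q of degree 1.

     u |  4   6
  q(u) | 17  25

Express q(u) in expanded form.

Using the Lagrange interpolation formula with nodes 4, 6:
  L_0(u) = (u - 6) / -2
  L_1(u) = (u - 4) / 2
Then q(u) = 17·L_0(u) + 25·L_1(u).
Expanding and collecting terms gives q(u) = 4u + 1.
Check: q(6) = 25. ✓

q(u) = 4u + 1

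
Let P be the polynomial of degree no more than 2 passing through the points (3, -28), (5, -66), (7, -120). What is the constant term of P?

Write P(s) = as^2 + bs + c. Substituting each data point gives a linear system:
  9a + 3b + c = -28
  25a + 5b + c = -66
  49a + 7b + c = -120
Solving the system yields a = -2, b = -3, c = -1.
So P(s) = -2s² - 3s - 1.
The constant term is -1.

-1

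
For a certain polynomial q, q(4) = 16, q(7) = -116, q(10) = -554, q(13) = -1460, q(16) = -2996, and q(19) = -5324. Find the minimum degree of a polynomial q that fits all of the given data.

Forward differences of the values at s = 4, 7, 10, 13, 16, 19:
  q  : 16  -116  -554  -1460  -2996  -5324
  Δ  : -132  -438  -906  -1536  -2328
  Δ^2: -306  -468  -630  -792
  Δ^3: -162  -162  -162
  Δ^4: 0  0
  Δ^5: 0
The third differences are constant (-162) and nonzero, while all higher differences vanish, so the minimal degree is 3.

3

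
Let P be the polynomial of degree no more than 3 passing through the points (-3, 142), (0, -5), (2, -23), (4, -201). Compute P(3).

-80

Write P(t) = at^3 + bt^2 + ct + d. Substituting each data point gives a linear system:
  -27a + 9b - 3c + d = 142
  d = -5
  8a + 4b + 2c + d = -23
  64a + 16b + 4c + d = -201
Solving the system yields a = -4, b = 4, c = -1, d = -5.
So P(t) = -4t^3 + 4t^2 - t - 5.
Then P(3) = -80.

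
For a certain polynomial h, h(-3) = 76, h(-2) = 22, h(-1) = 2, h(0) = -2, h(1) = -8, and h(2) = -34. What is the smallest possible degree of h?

3

Forward differences of the values at n = -3, -2, -1, 0, 1, 2:
  h  : 76  22  2  -2  -8  -34
  Δ  : -54  -20  -4  -6  -26
  Δ^2: 34  16  -2  -20
  Δ^3: -18  -18  -18
  Δ^4: 0  0
  Δ^5: 0
The third differences are constant (-18) and nonzero, while all higher differences vanish, so the minimal degree is 3.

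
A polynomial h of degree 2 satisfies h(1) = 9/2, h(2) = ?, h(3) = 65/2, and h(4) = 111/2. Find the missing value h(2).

31/2

The 3 known points determine the degree-2 polynomial uniquely.
Write h(x) = ax^2 + bx + c. Substituting each data point gives a linear system:
  a + b + c = 9/2
  9a + 3b + c = 65/2
  16a + 4b + c = 111/2
Solving the system yields a = 3, b = 2, c = -1/2.
So h(x) = 3x² + 2x - 1/2.
Then h(2) = 31/2.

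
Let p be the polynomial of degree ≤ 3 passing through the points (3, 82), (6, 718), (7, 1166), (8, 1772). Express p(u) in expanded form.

p(u) = 4u^3 - 5u^2 + 5u + 4

Using the Lagrange interpolation formula with nodes 3, 6, 7, 8:
  L_0(u) = (u - 6)(u - 7)(u - 8) / -60
  L_1(u) = (u - 3)(u - 7)(u - 8) / 6
  L_2(u) = (u - 3)(u - 6)(u - 8) / -4
  L_3(u) = (u - 3)(u - 6)(u - 7) / 10
Then p(u) = 82·L_0(u) + 718·L_1(u) + 1166·L_2(u) + 1772·L_3(u).
Expanding and collecting terms gives p(u) = 4u^3 - 5u^2 + 5u + 4.
Check: p(8) = 1772. ✓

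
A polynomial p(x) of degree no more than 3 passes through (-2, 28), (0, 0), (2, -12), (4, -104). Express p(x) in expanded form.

p(x) = -2x^3 + 2x^2 - 2x

Using the Lagrange interpolation formula with nodes -2, 0, 2, 4:
  L_0(x) = x(x - 2)(x - 4) / -48
  L_1(x) = (x + 2)(x - 2)(x - 4) / 16
  L_2(x) = (x + 2)x(x - 4) / -16
  L_3(x) = (x + 2)x(x - 2) / 48
Then p(x) = 28·L_0(x) + 0·L_1(x) - 12·L_2(x) - 104·L_3(x).
Expanding and collecting terms gives p(x) = -2x^3 + 2x^2 - 2x.
Check: p(4) = -104. ✓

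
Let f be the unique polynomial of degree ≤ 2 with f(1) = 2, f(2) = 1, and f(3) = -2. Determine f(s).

f(s) = -s^2 + 2s + 1

Write f(s) = as^2 + bs + c. Substituting each data point gives a linear system:
  a + b + c = 2
  4a + 2b + c = 1
  9a + 3b + c = -2
Solving the system yields a = -1, b = 2, c = 1.
So f(s) = -s² + 2s + 1.
Check: f(2) = 1. ✓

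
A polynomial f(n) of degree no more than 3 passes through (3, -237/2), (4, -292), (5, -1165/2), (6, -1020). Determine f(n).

f(n) = -5n^3 + (3/2)n^2 + n

Write f(n) = an^3 + bn^2 + cn + d. Substituting each data point gives a linear system:
  27a + 9b + 3c + d = -237/2
  64a + 16b + 4c + d = -292
  125a + 25b + 5c + d = -1165/2
  216a + 36b + 6c + d = -1020
Solving the system yields a = -5, b = 3/2, c = 1, d = 0.
So f(n) = -5n^3 + (3/2)n^2 + n.
Check: f(3) = -237/2. ✓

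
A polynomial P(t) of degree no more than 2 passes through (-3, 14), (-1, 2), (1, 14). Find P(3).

50

Write P(t) = at^2 + bt + c. Substituting each data point gives a linear system:
  9a - 3b + c = 14
  a - b + c = 2
  a + b + c = 14
Solving the system yields a = 3, b = 6, c = 5.
So P(t) = 3t^2 + 6t + 5.
Then P(3) = 50.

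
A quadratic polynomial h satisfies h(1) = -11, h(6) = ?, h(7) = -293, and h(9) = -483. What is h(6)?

The 3 known points determine the degree-2 polynomial uniquely.
Write h(n) = an^2 + bn + c. Substituting each data point gives a linear system:
  a + b + c = -11
  49a + 7b + c = -293
  81a + 9b + c = -483
Solving the system yields a = -6, b = 1, c = -6.
So h(n) = -6n² + n - 6.
Then h(6) = -216.

-216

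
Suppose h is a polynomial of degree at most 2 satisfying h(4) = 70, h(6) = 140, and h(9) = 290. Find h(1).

Using the Lagrange interpolation formula with nodes 4, 6, 9:
  L_0(n) = (n - 6)(n - 9) / 10
  L_1(n) = (n - 4)(n - 9) / -6
  L_2(n) = (n - 4)(n - 6) / 15
Then h(n) = 70·L_0(n) + 140·L_1(n) + 290·L_2(n).
Expanding and collecting terms gives h(n) = 3n^2 + 5n + 2.
Evaluating at n = 1: h(1) = 10.

10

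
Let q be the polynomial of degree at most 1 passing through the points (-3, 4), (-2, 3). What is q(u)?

Write q(u) = au + b. Substituting each data point gives a linear system:
  -3a + b = 4
  -2a + b = 3
Solving the system yields a = -1, b = 1.
So q(u) = -u + 1.
Check: q(-2) = 3. ✓

q(u) = -u + 1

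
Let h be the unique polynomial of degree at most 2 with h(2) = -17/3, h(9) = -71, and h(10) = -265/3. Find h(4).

Using the Lagrange interpolation formula with nodes 2, 9, 10:
  L_0(n) = (n - 9)(n - 10) / 56
  L_1(n) = (n - 2)(n - 10) / -7
  L_2(n) = (n - 2)(n - 9) / 8
Then h(n) = -17/3·L_0(n) - 71·L_1(n) - 265/3·L_2(n).
Expanding and collecting terms gives h(n) = -n² + (5/3)n - 5.
Evaluating at n = 4: h(4) = -43/3.

-43/3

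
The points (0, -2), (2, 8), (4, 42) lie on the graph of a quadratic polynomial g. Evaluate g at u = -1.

Write g(u) = au^2 + bu + c. Substituting each data point gives a linear system:
  c = -2
  4a + 2b + c = 8
  16a + 4b + c = 42
Solving the system yields a = 3, b = -1, c = -2.
So g(u) = 3u² - u - 2.
Then g(-1) = 2.

2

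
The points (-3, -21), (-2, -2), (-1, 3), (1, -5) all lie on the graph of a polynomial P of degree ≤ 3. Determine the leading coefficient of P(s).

Write P(s) = as^3 + bs^2 + cs + d. Substituting each data point gives a linear system:
  -27a + 9b - 3c + d = -21
  -8a + 4b - 2c + d = -2
  -a + b - c + d = 3
  a + b + c + d = -5
Solving the system yields a = 1, b = -1, c = -5, d = 0.
So P(s) = s^3 - s^2 - 5s.
The leading coefficient is 1.

1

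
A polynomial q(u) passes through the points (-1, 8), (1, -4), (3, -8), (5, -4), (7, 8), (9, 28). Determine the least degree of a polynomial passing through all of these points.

Forward differences of the values at u = -1, 1, 3, 5, 7, 9:
  q  : 8  -4  -8  -4  8  28
  Δ  : -12  -4  4  12  20
  Δ^2: 8  8  8  8
  Δ^3: 0  0  0
  Δ^4: 0  0
  Δ^5: 0
The second differences are constant (8) and nonzero, while all higher differences vanish, so the minimal degree is 2.

2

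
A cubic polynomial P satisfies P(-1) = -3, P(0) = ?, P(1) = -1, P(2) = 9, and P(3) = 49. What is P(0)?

1

The 4 known points determine the degree-3 polynomial uniquely.
Write P(s) = as^3 + bs^2 + cs + d. Substituting each data point gives a linear system:
  -a + b - c + d = -3
  a + b + c + d = -1
  8a + 4b + 2c + d = 9
  27a + 9b + 3c + d = 49
Solving the system yields a = 3, b = -3, c = -2, d = 1.
So P(s) = 3s^3 - 3s^2 - 2s + 1.
Then P(0) = 1.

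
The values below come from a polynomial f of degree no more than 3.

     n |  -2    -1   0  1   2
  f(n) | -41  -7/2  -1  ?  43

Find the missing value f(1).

On equispaced nodes a degree-3 polynomial has vanishing fourth forward difference, so
  f(-2) - 4·f(-1) + 6·f(0) - 4·f(1) + f(2) = 0.
Substituting the known values and solving for f(1):
  -4·f(1) = -10
  f(1) = 5/2.

5/2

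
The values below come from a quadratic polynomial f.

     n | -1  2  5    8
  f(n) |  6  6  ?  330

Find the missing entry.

On equispaced nodes a degree-2 polynomial has vanishing third forward difference, so
  - f(-1) + 3·f(2) - 3·f(5) + f(8) = 0.
Substituting the known values and solving for f(5):
  -3·f(5) = -342
  f(5) = 114.

114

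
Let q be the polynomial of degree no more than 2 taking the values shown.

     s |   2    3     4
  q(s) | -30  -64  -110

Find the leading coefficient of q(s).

Write q(s) = as^2 + bs + c. Substituting each data point gives a linear system:
  4a + 2b + c = -30
  9a + 3b + c = -64
  16a + 4b + c = -110
Solving the system yields a = -6, b = -4, c = 2.
So q(s) = -6s^2 - 4s + 2.
The leading coefficient is -6.

-6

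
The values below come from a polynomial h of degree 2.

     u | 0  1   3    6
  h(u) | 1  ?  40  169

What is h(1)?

The 3 known points determine the degree-2 polynomial uniquely.
Write h(u) = au^2 + bu + c. Substituting each data point gives a linear system:
  c = 1
  9a + 3b + c = 40
  36a + 6b + c = 169
Solving the system yields a = 5, b = -2, c = 1.
So h(u) = 5u^2 - 2u + 1.
Then h(1) = 4.

4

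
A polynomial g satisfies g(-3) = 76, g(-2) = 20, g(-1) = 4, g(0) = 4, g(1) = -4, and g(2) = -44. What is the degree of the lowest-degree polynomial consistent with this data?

Forward differences of the values at u = -3, -2, -1, 0, 1, 2:
  g  : 76  20  4  4  -4  -44
  Δ  : -56  -16  0  -8  -40
  Δ^2: 40  16  -8  -32
  Δ^3: -24  -24  -24
  Δ^4: 0  0
  Δ^5: 0
The third differences are constant (-24) and nonzero, while all higher differences vanish, so the minimal degree is 3.

3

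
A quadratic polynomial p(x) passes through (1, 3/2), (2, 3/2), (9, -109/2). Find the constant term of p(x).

Write p(x) = ax^2 + bx + c. Substituting each data point gives a linear system:
  a + b + c = 3/2
  4a + 2b + c = 3/2
  81a + 9b + c = -109/2
Solving the system yields a = -1, b = 3, c = -1/2.
So p(x) = -x^2 + 3x - 1/2.
The constant term is -1/2.

-1/2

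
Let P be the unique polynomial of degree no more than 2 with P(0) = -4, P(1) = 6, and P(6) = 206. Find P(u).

P(u) = 5u^2 + 5u - 4

Write P(u) = au^2 + bu + c. Substituting each data point gives a linear system:
  c = -4
  a + b + c = 6
  36a + 6b + c = 206
Solving the system yields a = 5, b = 5, c = -4.
So P(u) = 5u² + 5u - 4.
Check: P(6) = 206. ✓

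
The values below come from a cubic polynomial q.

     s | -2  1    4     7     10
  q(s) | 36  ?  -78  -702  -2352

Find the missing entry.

6

On equispaced nodes a degree-3 polynomial has vanishing fourth forward difference, so
  q(-2) - 4·q(1) + 6·q(4) - 4·q(7) + q(10) = 0.
Substituting the known values and solving for q(1):
  -4·q(1) = -24
  q(1) = 6.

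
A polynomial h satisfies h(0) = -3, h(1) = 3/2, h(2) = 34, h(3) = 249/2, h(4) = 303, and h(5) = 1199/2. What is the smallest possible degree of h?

3

Forward differences of the values at x = 0, 1, 2, 3, 4, 5:
  h  : -3  3/2  34  249/2  303  1199/2
  Δ  : 9/2  65/2  181/2  357/2  593/2
  Δ^2: 28  58  88  118
  Δ^3: 30  30  30
  Δ^4: 0  0
  Δ^5: 0
The third differences are constant (30) and nonzero, while all higher differences vanish, so the minimal degree is 3.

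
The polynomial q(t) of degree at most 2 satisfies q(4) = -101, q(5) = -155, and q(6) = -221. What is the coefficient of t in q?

0

Write q(t) = at^2 + bt + c. Substituting each data point gives a linear system:
  16a + 4b + c = -101
  25a + 5b + c = -155
  36a + 6b + c = -221
Solving the system yields a = -6, b = 0, c = -5.
So q(t) = -6t^2 - 5.
The coefficient of t is 0.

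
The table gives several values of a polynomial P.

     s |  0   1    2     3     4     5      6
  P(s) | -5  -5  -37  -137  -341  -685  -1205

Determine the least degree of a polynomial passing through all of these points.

3

Forward differences of the values at s = 0, 1, 2, 3, 4, 5, 6:
  P  : -5  -5  -37  -137  -341  -685  -1205
  Δ  : 0  -32  -100  -204  -344  -520
  Δ^2: -32  -68  -104  -140  -176
  Δ^3: -36  -36  -36  -36
  Δ^4: 0  0  0
  Δ^5: 0  0
  Δ^6: 0
The third differences are constant (-36) and nonzero, while all higher differences vanish, so the minimal degree is 3.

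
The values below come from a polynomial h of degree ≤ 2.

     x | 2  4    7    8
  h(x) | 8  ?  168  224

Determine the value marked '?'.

48

The 3 known points determine the degree-2 polynomial uniquely.
Write h(x) = ax^2 + bx + c. Substituting each data point gives a linear system:
  4a + 2b + c = 8
  49a + 7b + c = 168
  64a + 8b + c = 224
Solving the system yields a = 4, b = -4, c = 0.
So h(x) = 4x^2 - 4x.
Then h(4) = 48.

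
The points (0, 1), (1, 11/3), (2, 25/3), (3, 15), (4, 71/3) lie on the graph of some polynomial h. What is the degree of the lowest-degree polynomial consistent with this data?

Forward differences of the values at n = 0, 1, 2, 3, 4:
  h  : 1  11/3  25/3  15  71/3
  Δ  : 8/3  14/3  20/3  26/3
  Δ^2: 2  2  2
  Δ^3: 0  0
  Δ^4: 0
The second differences are constant (2) and nonzero, while all higher differences vanish, so the minimal degree is 2.

2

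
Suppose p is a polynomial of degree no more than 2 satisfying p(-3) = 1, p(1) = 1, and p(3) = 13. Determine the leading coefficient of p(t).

Write p(t) = at^2 + bt + c. Substituting each data point gives a linear system:
  9a - 3b + c = 1
  a + b + c = 1
  9a + 3b + c = 13
Solving the system yields a = 1, b = 2, c = -2.
So p(t) = t^2 + 2t - 2.
The leading coefficient is 1.

1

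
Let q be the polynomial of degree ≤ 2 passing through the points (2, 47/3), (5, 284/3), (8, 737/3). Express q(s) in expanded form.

Using the Lagrange interpolation formula with nodes 2, 5, 8:
  L_0(s) = (s - 5)(s - 8) / 18
  L_1(s) = (s - 2)(s - 8) / -9
  L_2(s) = (s - 2)(s - 5) / 18
Then q(s) = 47/3·L_0(s) + 284/3·L_1(s) + 737/3·L_2(s).
Expanding and collecting terms gives q(s) = 4s^2 - (5/3)s + 3.
Check: q(2) = 47/3. ✓

q(s) = 4s^2 - (5/3)s + 3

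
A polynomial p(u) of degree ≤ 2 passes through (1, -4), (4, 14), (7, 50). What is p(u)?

p(u) = u^2 + u - 6

Write p(u) = au^2 + bu + c. Substituting each data point gives a linear system:
  a + b + c = -4
  16a + 4b + c = 14
  49a + 7b + c = 50
Solving the system yields a = 1, b = 1, c = -6.
So p(u) = u^2 + u - 6.
Check: p(7) = 50. ✓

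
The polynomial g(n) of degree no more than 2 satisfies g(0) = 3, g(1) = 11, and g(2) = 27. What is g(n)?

g(n) = 4n^2 + 4n + 3

Using the Lagrange interpolation formula with nodes 0, 1, 2:
  L_0(n) = (n - 1)(n - 2) / 2
  L_1(n) = n(n - 2) / -1
  L_2(n) = n(n - 1) / 2
Then g(n) = 3·L_0(n) + 11·L_1(n) + 27·L_2(n).
Expanding and collecting terms gives g(n) = 4n² + 4n + 3.
Check: g(2) = 27. ✓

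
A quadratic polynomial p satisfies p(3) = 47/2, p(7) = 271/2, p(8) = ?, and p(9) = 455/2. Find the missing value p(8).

The 3 known points determine the degree-2 polynomial uniquely.
Write p(n) = an^2 + bn + c. Substituting each data point gives a linear system:
  9a + 3b + c = 47/2
  49a + 7b + c = 271/2
  81a + 9b + c = 455/2
Solving the system yields a = 3, b = -2, c = 5/2.
So p(n) = 3n² - 2n + 5/2.
Then p(8) = 357/2.

357/2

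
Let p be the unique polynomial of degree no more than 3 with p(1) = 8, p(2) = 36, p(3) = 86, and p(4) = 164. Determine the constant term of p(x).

Write p(x) = ax^3 + bx^2 + cx + d. Substituting each data point gives a linear system:
  a + b + c + d = 8
  8a + 4b + 2c + d = 36
  27a + 9b + 3c + d = 86
  64a + 16b + 4c + d = 164
Solving the system yields a = 1, b = 5, c = 6, d = -4.
So p(x) = x³ + 5x² + 6x - 4.
The constant term is -4.

-4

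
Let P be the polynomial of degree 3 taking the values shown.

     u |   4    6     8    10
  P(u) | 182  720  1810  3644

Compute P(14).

Using the Lagrange interpolation formula with nodes 4, 6, 8, 10:
  L_0(u) = (u - 6)(u - 8)(u - 10) / -48
  L_1(u) = (u - 4)(u - 8)(u - 10) / 16
  L_2(u) = (u - 4)(u - 6)(u - 10) / -16
  L_3(u) = (u - 4)(u - 6)(u - 8) / 48
Then P(u) = 182·L_0(u) + 720·L_1(u) + 1810·L_2(u) + 3644·L_3(u).
Expanding and collecting terms gives P(u) = 4u^3 - 3u^2 - 5u - 6.
Evaluating at u = 14: P(14) = 10312.

10312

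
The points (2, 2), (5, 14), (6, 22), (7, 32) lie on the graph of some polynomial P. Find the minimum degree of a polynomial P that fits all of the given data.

Divided differences on the nodes 2, 5, 6, 7:
  order 0: 2  14  22  32
  order 1: 4  8  10
  order 2: 1  1
  order 3: 0
The order-2 divided differences are all 1 (nonzero) and every higher order vanishes, so the data lies on a polynomial of degree exactly 2.

2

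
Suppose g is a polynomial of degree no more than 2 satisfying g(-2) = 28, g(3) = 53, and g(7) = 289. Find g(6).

Using the Lagrange interpolation formula with nodes -2, 3, 7:
  L_0(x) = (x - 3)(x - 7) / 45
  L_1(x) = (x + 2)(x - 7) / -20
  L_2(x) = (x + 2)(x - 3) / 36
Then g(x) = 28·L_0(x) + 53·L_1(x) + 289·L_2(x).
Expanding and collecting terms gives g(x) = 6x^2 - x + 2.
Evaluating at x = 6: g(6) = 212.

212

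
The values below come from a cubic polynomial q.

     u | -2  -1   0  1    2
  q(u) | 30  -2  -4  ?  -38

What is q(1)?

The 4 known points determine the degree-3 polynomial uniquely.
Write q(u) = au^3 + bu^2 + cu + d. Substituting each data point gives a linear system:
  -8a + 4b - 2c + d = 30
  -a + b - c + d = -2
  d = -4
  8a + 4b + 2c + d = -38
Solving the system yields a = -5, b = 0, c = 3, d = -4.
So q(u) = -5u³ + 3u - 4.
Then q(1) = -6.

-6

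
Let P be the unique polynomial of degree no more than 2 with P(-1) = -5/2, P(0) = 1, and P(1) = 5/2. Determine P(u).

Using the Lagrange interpolation formula with nodes -1, 0, 1:
  L_0(u) = u(u - 1) / 2
  L_1(u) = (u + 1)(u - 1) / -1
  L_2(u) = (u + 1)u / 2
Then P(u) = -5/2·L_0(u) + 1·L_1(u) + 5/2·L_2(u).
Expanding and collecting terms gives P(u) = -u^2 + (5/2)u + 1.
Check: P(1) = 5/2. ✓

P(u) = -u^2 + (5/2)u + 1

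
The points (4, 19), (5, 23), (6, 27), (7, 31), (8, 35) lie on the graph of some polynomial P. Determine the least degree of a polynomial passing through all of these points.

Forward differences of the values at x = 4, 5, 6, 7, 8:
  P  : 19  23  27  31  35
  Δ  : 4  4  4  4
  Δ^2: 0  0  0
  Δ^3: 0  0
  Δ^4: 0
The first differences are constant (4) and nonzero, while all higher differences vanish, so the minimal degree is 1.

1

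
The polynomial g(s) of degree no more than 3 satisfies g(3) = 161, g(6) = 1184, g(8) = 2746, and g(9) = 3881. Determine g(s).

g(s) = 5s^3 + 3s^2 - s + 2

Using the Lagrange interpolation formula with nodes 3, 6, 8, 9:
  L_0(s) = (s - 6)(s - 8)(s - 9) / -90
  L_1(s) = (s - 3)(s - 8)(s - 9) / 18
  L_2(s) = (s - 3)(s - 6)(s - 9) / -10
  L_3(s) = (s - 3)(s - 6)(s - 8) / 18
Then g(s) = 161·L_0(s) + 1184·L_1(s) + 2746·L_2(s) + 3881·L_3(s).
Expanding and collecting terms gives g(s) = 5s^3 + 3s^2 - s + 2.
Check: g(3) = 161. ✓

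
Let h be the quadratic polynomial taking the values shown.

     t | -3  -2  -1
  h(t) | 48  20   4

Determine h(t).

h(t) = 6t^2 + 2t

Using the Lagrange interpolation formula with nodes -3, -2, -1:
  L_0(t) = (t + 2)(t + 1) / 2
  L_1(t) = (t + 3)(t + 1) / -1
  L_2(t) = (t + 3)(t + 2) / 2
Then h(t) = 48·L_0(t) + 20·L_1(t) + 4·L_2(t).
Expanding and collecting terms gives h(t) = 6t^2 + 2t.
Check: h(-1) = 4. ✓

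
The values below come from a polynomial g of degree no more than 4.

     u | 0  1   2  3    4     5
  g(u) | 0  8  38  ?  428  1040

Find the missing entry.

On equispaced nodes a degree-4 polynomial has vanishing fifth forward difference, so
  - g(0) + 5·g(1) - 10·g(2) + 10·g(3) - 5·g(4) + g(5) = 0.
Substituting the known values and solving for g(3):
  10·g(3) = 1440
  g(3) = 144.

144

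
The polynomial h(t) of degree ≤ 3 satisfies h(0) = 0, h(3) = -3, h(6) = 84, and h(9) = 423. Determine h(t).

h(t) = t^3 - 4t^2 + 2t

Using the Lagrange interpolation formula with nodes 0, 3, 6, 9:
  L_0(t) = (t - 3)(t - 6)(t - 9) / -162
  L_1(t) = t(t - 6)(t - 9) / 54
  L_2(t) = t(t - 3)(t - 9) / -54
  L_3(t) = t(t - 3)(t - 6) / 162
Then h(t) = 0·L_0(t) - 3·L_1(t) + 84·L_2(t) + 423·L_3(t).
Expanding and collecting terms gives h(t) = t³ - 4t² + 2t.
Check: h(3) = -3. ✓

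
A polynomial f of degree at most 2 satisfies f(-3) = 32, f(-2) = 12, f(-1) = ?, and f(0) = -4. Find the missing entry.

0

The 3 known points determine the degree-2 polynomial uniquely.
Write f(u) = au^2 + bu + c. Substituting each data point gives a linear system:
  9a - 3b + c = 32
  4a - 2b + c = 12
  c = -4
Solving the system yields a = 4, b = 0, c = -4.
So f(u) = 4u² - 4.
Then f(-1) = 0.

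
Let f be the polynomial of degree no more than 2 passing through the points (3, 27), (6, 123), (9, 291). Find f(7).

Write f(u) = au^2 + bu + c. Substituting each data point gives a linear system:
  9a + 3b + c = 27
  36a + 6b + c = 123
  81a + 9b + c = 291
Solving the system yields a = 4, b = -4, c = 3.
So f(u) = 4u² - 4u + 3.
Then f(7) = 171.

171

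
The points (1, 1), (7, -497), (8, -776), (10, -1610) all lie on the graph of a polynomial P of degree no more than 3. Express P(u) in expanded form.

Write P(u) = au^3 + bu^2 + cu + d. Substituting each data point gives a linear system:
  a + b + c + d = 1
  343a + 49b + 7c + d = -497
  512a + 64b + 8c + d = -776
  1000a + 100b + 10c + d = -1610
Solving the system yields a = -2, b = 4, c = -1, d = 0.
So P(u) = -2u^3 + 4u^2 - u.
Check: P(1) = 1. ✓

P(u) = -2u^3 + 4u^2 - u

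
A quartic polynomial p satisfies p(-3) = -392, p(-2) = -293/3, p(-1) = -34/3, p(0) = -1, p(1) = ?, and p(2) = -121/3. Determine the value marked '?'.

-20/3

The 5 known points determine the degree-4 polynomial uniquely.
Write p(s) = as^4 + bs^3 + cs^2 + ds + e. Substituting each data point gives a linear system:
  81a - 27b + 9c - 3d + e = -392
  16a - 8b + 4c - 2d + e = -293/3
  a - b + c - d + e = -34/3
  e = -1
  16a + 8b + 4c + 2d + e = -121/3
Solving the system yields a = -3, b = 4, c = -5, d = -5/3, e = -1.
So p(s) = -3s⁴ + 4s³ - 5s² - (5/3)s - 1.
Then p(1) = -20/3.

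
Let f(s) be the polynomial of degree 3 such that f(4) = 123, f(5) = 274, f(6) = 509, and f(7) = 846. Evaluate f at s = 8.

1303

Forward differences of the values at s = 4, 5, 6, 7:
  f  : 123  274  509  846
  Δ  : 151  235  337
  Δ^2: 84  102
  Δ^3: 18
The third differences are constant, confirming degree 3.
Interpolating (Newton forward form) and evaluating at s = 8 gives f(8) = 1303.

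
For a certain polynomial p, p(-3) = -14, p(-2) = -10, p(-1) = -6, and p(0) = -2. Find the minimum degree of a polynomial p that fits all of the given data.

Forward differences of the values at s = -3, -2, -1, 0:
  p  : -14  -10  -6  -2
  Δ  : 4  4  4
  Δ^2: 0  0
  Δ^3: 0
The first differences are constant (4) and nonzero, while all higher differences vanish, so the minimal degree is 1.

1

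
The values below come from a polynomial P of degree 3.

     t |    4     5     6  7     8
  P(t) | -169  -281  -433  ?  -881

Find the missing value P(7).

On equispaced nodes a degree-3 polynomial has vanishing fourth forward difference, so
  P(4) - 4·P(5) + 6·P(6) - 4·P(7) + P(8) = 0.
Substituting the known values and solving for P(7):
  -4·P(7) = 2524
  P(7) = -631.

-631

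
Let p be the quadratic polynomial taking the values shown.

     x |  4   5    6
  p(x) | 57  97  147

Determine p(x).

Write p(x) = ax^2 + bx + c. Substituting each data point gives a linear system:
  16a + 4b + c = 57
  25a + 5b + c = 97
  36a + 6b + c = 147
Solving the system yields a = 5, b = -5, c = -3.
So p(x) = 5x^2 - 5x - 3.
Check: p(5) = 97. ✓

p(x) = 5x^2 - 5x - 3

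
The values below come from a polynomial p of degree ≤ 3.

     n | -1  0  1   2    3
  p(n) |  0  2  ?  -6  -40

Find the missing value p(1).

4

The 4 known points determine the degree-3 polynomial uniquely.
Write p(n) = an^3 + bn^2 + cn + d. Substituting each data point gives a linear system:
  -a + b - c + d = 0
  d = 2
  8a + 4b + 2c + d = -6
  27a + 9b + 3c + d = -40
Solving the system yields a = -2, b = 0, c = 4, d = 2.
So p(n) = -2n³ + 4n + 2.
Then p(1) = 4.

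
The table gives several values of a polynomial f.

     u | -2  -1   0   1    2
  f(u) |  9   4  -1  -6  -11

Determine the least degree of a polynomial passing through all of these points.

Forward differences of the values at u = -2, -1, 0, 1, 2:
  f  : 9  4  -1  -6  -11
  Δ  : -5  -5  -5  -5
  Δ^2: 0  0  0
  Δ^3: 0  0
  Δ^4: 0
The first differences are constant (-5) and nonzero, while all higher differences vanish, so the minimal degree is 1.

1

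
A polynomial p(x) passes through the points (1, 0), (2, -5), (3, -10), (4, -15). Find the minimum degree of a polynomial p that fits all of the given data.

1

Forward differences of the values at x = 1, 2, 3, 4:
  p  : 0  -5  -10  -15
  Δ  : -5  -5  -5
  Δ^2: 0  0
  Δ^3: 0
The first differences are constant (-5) and nonzero, while all higher differences vanish, so the minimal degree is 1.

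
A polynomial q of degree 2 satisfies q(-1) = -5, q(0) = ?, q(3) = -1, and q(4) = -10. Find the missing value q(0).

The 3 known points determine the degree-2 polynomial uniquely.
Write q(x) = ax^2 + bx + c. Substituting each data point gives a linear system:
  a - b + c = -5
  9a + 3b + c = -1
  16a + 4b + c = -10
Solving the system yields a = -2, b = 5, c = 2.
So q(x) = -2x^2 + 5x + 2.
Then q(0) = 2.

2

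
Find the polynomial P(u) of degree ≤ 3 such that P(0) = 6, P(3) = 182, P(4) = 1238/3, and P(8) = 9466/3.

P(u) = 6u^3 + u^2 + (5/3)u + 6

Using the Lagrange interpolation formula with nodes 0, 3, 4, 8:
  L_0(u) = (u - 3)(u - 4)(u - 8) / -96
  L_1(u) = u(u - 4)(u - 8) / 15
  L_2(u) = u(u - 3)(u - 8) / -16
  L_3(u) = u(u - 3)(u - 4) / 160
Then P(u) = 6·L_0(u) + 182·L_1(u) + 1238/3·L_2(u) + 9466/3·L_3(u).
Expanding and collecting terms gives P(u) = 6u^3 + u^2 + (5/3)u + 6.
Check: P(8) = 9466/3. ✓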